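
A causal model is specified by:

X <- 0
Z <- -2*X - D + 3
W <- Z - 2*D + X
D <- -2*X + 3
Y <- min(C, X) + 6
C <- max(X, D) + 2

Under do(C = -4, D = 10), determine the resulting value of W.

Setting C = -4, D = 10 by intervention discards those variables' equations.
Z = -2*X - D + 3  [with X=0, D=10]  = -7
W = Z - 2*D + X  [with Z=-7, D=10, X=0]  = -27

-27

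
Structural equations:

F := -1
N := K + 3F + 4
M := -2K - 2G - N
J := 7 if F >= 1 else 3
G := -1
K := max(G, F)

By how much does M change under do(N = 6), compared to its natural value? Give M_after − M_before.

Intervening sets N = 6 and removes its equation (N := K + 3F + 4).
K = max(G, F)  [with G=-1, F=-1]  = -1
M = -2K - 2G - N  [with K=-1, G=-1, N=6]  = -2
Without intervention: K = max(G, F)  [with G=-1, F=-1]  = -1; N = K + 3F + 4  [with K=-1, F=-1]  = 0; M = -2K - 2G - N  [with K=-1, G=-1, N=0]  = 4.
Change = -2 − 4 = -6.

-6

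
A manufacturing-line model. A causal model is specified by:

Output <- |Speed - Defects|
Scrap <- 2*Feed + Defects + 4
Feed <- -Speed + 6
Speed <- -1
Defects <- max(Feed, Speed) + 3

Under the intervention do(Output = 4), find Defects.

do(Output=4) replaces the equation Output <- |Speed - Defects| with the constant Output = 4.
Defects is not downstream of the intervention, so its value is determined by the original equations.
Feed = -Speed + 6  [with Speed=-1]  = 7
Defects = max(Feed, Speed) + 3  [with Feed=7, Speed=-1]  = 10

10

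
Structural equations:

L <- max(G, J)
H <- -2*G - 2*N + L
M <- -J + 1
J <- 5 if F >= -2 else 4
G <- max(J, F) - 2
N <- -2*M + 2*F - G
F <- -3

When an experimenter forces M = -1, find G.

The intervention breaks the incoming arrows to M: M <- -J + 1 no longer applies, and M = -1.
G is not downstream of the intervention, so its value is determined by the original equations.
J = 5 if F >= -2 else 4  [with F=-3]  = 4
G = max(J, F) - 2  [with J=4, F=-3]  = 2

2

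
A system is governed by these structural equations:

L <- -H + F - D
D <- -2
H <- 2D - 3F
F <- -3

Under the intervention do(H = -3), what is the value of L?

The intervention breaks the incoming arrows to H: H <- 2D - 3F no longer applies, and H = -3.
L = -H + F - D  [with H=-3, F=-3, D=-2]  = 2

2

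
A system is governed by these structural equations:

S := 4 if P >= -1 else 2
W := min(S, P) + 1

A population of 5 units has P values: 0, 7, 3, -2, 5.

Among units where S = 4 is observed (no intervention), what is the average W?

E[W|S=4] averages over only the 4 units with S=4 (P = 0, 7, 3, 5): W = 1, 5, 4, 5, mean 3.75.

3.75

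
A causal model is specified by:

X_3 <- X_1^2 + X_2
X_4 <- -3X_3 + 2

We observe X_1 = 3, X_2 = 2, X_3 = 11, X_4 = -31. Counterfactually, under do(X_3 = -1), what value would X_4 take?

The intervention breaks the incoming arrows to X_3: X_3 <- X_1^2 + X_2 no longer applies, and X_3 = -1.
X_4 = -3X_3 + 2  [with X_3=-1]  = 5

5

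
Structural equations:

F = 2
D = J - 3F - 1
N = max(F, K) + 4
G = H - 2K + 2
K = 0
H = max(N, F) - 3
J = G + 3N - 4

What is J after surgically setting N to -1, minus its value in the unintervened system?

-25

The intervention breaks the incoming arrows to N: N = max(F, K) + 4 no longer applies, and N = -1.
H = max(N, F) - 3  [with N=-1, F=2]  = -1
G = H - 2K + 2  [with H=-1, K=0]  = 1
J = G + 3N - 4  [with G=1, N=-1]  = -6
Without intervention: N = max(F, K) + 4  [with F=2, K=0]  = 6; H = max(N, F) - 3  [with N=6, F=2]  = 3; G = H - 2K + 2  [with H=3, K=0]  = 5; J = G + 3N - 4  [with G=5, N=6]  = 19.
Change = -6 − 19 = -25.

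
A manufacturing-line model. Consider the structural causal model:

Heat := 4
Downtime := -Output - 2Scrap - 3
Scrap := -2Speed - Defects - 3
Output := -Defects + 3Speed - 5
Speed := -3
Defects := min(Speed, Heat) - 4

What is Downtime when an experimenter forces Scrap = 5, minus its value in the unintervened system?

10

Under do(Scrap=5), the mechanism Scrap := -2Speed - Defects - 3 is discarded; Scrap is fixed at 5.
Defects = min(Speed, Heat) - 4  [with Speed=-3, Heat=4]  = -7
Output = -Defects + 3Speed - 5  [with Defects=-7, Speed=-3]  = -7
Downtime = -Output - 2Scrap - 3  [with Output=-7, Scrap=5]  = -6
Without intervention: Defects = min(Speed, Heat) - 4  [with Speed=-3, Heat=4]  = -7; Scrap = -2Speed - Defects - 3  [with Speed=-3, Defects=-7]  = 10; Output = -Defects + 3Speed - 5  [with Defects=-7, Speed=-3]  = -7; Downtime = -Output - 2Scrap - 3  [with Output=-7, Scrap=10]  = -16.
Change = -6 − (-16) = 10.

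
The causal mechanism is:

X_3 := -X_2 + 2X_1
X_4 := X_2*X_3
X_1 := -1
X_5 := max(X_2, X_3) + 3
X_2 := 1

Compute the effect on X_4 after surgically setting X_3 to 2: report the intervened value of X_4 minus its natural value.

The intervention breaks the incoming arrows to X_3: X_3 := -X_2 + 2X_1 no longer applies, and X_3 = 2.
X_4 = X_2*X_3  [with X_2=1, X_3=2]  = 2
Without intervention: X_3 = -X_2 + 2X_1  [with X_2=1, X_1=-1]  = -3; X_4 = X_2*X_3  [with X_2=1, X_3=-3]  = -3.
Change = 2 − (-3) = 5.

5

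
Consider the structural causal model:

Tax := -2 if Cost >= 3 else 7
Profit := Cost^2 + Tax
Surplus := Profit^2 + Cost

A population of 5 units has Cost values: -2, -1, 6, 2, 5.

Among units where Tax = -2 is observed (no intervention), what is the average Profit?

28.5

Conditioning on Tax=-2 selects the 2 unit(s) with Cost ∈ {6, 5}. Their Profit values: 34, 23. Mean = 28.5.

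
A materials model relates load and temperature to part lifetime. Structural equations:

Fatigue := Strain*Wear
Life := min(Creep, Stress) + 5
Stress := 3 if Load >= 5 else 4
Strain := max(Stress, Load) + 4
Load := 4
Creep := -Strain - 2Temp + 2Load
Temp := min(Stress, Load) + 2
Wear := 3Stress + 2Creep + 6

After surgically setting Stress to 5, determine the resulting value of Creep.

do(Stress=5) replaces the equation Stress := 3 if Load >= 5 else 4 with the constant Stress = 5.
Strain = max(Stress, Load) + 4  [with Stress=5, Load=4]  = 9
Temp = min(Stress, Load) + 2  [with Stress=5, Load=4]  = 6
Creep = -Strain - 2Temp + 2Load  [with Strain=9, Temp=6, Load=4]  = -13

-13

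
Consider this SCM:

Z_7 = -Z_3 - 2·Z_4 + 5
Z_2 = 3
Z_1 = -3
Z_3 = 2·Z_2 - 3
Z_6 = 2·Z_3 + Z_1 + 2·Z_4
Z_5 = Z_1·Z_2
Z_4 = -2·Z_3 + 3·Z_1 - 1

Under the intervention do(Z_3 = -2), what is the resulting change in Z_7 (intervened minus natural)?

-15

The intervention breaks the incoming arrows to Z_3: Z_3 = 2·Z_2 - 3 no longer applies, and Z_3 = -2.
Z_4 = -2·Z_3 + 3·Z_1 - 1  [with Z_3=-2, Z_1=-3]  = -6
Z_7 = -Z_3 - 2·Z_4 + 5  [with Z_3=-2, Z_4=-6]  = 19
Without intervention: Z_3 = 2·Z_2 - 3  [with Z_2=3]  = 3; Z_4 = -2·Z_3 + 3·Z_1 - 1  [with Z_3=3, Z_1=-3]  = -16; Z_7 = -Z_3 - 2·Z_4 + 5  [with Z_3=3, Z_4=-16]  = 34.
Change = 19 − 34 = -15.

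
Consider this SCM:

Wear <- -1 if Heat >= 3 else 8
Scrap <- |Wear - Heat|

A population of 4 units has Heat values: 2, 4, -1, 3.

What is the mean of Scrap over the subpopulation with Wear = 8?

7.5

E[Scrap|Wear=8] averages over only the 2 units with Wear=8 (Heat = 2, -1): Scrap = 6, 9, mean 7.5.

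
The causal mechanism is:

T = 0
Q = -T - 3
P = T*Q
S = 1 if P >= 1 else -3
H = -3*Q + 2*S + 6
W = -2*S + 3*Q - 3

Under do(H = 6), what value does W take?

-6

The intervention breaks the incoming arrows to H: H = -3*Q + 2*S + 6 no longer applies, and H = 6.
Since W is not a descendant of the intervened variable, it is unaffected.
Q = -T - 3  [with T=0]  = -3
P = T*Q  [with T=0, Q=-3]  = 0
S = 1 if P >= 1 else -3  [with P=0]  = -3
W = -2*S + 3*Q - 3  [with S=-3, Q=-3]  = -6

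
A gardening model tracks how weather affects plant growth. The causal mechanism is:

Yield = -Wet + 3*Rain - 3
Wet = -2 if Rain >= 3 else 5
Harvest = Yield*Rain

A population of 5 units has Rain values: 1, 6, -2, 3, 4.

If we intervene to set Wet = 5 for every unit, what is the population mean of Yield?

-0.8

Under do(Wet=5), Wet's equation is replaced by Wet=5 for every unit. Per-unit Yield: -5, 10, -14, 1, 4. Mean = -0.8.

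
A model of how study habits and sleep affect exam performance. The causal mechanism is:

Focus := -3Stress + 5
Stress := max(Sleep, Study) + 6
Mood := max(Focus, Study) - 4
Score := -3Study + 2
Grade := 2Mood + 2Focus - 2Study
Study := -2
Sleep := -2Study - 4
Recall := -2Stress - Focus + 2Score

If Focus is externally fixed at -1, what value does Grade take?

do(Focus=-1) replaces the equation Focus := -3Stress + 5 with the constant Focus = -1.
Mood = max(Focus, Study) - 4  [with Focus=-1, Study=-2]  = -5
Grade = 2Mood + 2Focus - 2Study  [with Mood=-5, Focus=-1, Study=-2]  = -8

-8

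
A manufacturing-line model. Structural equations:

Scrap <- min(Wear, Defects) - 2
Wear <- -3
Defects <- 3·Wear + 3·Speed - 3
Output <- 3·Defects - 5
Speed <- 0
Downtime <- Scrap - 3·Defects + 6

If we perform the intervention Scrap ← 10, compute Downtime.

Under do(Scrap=10), the mechanism Scrap <- min(Wear, Defects) - 2 is discarded; Scrap is fixed at 10.
Defects = 3·Wear + 3·Speed - 3  [with Wear=-3, Speed=0]  = -12
Downtime = Scrap - 3·Defects + 6  [with Scrap=10, Defects=-12]  = 52

52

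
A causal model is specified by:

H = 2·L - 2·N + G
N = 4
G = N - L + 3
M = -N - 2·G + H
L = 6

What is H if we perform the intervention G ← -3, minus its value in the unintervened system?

-4

The intervention breaks the incoming arrows to G: G = N - L + 3 no longer applies, and G = -3.
H = 2·L - 2·N + G  [with L=6, N=4, G=-3]  = 1
Without intervention: G = N - L + 3  [with N=4, L=6]  = 1; H = 2·L - 2·N + G  [with L=6, N=4, G=1]  = 5.
Change = 1 − 5 = -4.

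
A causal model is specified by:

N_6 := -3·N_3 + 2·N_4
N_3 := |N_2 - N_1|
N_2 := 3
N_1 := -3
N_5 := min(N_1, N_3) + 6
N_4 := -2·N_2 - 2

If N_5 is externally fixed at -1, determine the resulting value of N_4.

-8

The intervention breaks the incoming arrows to N_5: N_5 := min(N_1, N_3) + 6 no longer applies, and N_5 = -1.
Since N_4 is not a descendant of the intervened variable, it is unaffected.
N_4 = -2·N_2 - 2  [with N_2=3]  = -8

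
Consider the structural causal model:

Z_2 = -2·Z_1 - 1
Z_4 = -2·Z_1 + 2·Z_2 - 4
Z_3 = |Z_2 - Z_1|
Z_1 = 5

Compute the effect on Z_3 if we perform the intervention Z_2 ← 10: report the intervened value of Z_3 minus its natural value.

The intervention breaks the incoming arrows to Z_2: Z_2 = -2·Z_1 - 1 no longer applies, and Z_2 = 10.
Z_3 = |Z_2 - Z_1|  [with Z_2=10, Z_1=5]  = 5
Without intervention: Z_2 = -2·Z_1 - 1  [with Z_1=5]  = -11; Z_3 = |Z_2 - Z_1|  [with Z_2=-11, Z_1=5]  = 16.
Change = 5 − 16 = -11.

-11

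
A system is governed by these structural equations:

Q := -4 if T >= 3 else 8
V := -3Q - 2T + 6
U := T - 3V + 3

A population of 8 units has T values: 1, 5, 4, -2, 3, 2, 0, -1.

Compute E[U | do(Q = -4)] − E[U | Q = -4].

-17.5

Under do(Q=-4), Q's equation is replaced by Q=-4 for every unit. Per-unit U: -44, -16, -23, -65, -30, -37, -51, -58. Mean = -40.5.
Observing Q=-4 restricts to units where Q's equation naturally yields -4: T ∈ {5, 4, 3}. In that subpopulation U = -16, -23, -30, mean -23.
Difference = -40.5 − (-23) = -17.5.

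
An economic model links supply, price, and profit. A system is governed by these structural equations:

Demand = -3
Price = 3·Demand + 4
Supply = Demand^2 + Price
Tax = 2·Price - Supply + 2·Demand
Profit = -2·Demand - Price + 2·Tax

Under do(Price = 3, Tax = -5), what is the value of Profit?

-7

Setting Price = 3, Tax = -5 by intervention discards those variables' equations.
Profit = -2·Demand - Price + 2·Tax  [with Demand=-3, Price=3, Tax=-5]  = -7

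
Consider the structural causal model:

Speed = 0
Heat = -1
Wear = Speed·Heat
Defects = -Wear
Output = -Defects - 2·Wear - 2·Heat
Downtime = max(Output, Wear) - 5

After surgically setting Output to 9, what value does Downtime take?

4

The intervention breaks the incoming arrows to Output: Output = -Defects - 2·Wear - 2·Heat no longer applies, and Output = 9.
Wear = Speed·Heat  [with Speed=0, Heat=-1]  = 0
Downtime = max(Output, Wear) - 5  [with Output=9, Wear=0]  = 4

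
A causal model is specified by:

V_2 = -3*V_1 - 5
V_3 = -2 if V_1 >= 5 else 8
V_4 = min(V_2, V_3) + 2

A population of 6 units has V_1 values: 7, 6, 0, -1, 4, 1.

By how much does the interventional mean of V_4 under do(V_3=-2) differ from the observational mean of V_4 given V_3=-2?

The intervention sets V_3=-2 in all 6 units regardless of V_1. Recomputing V_4 per unit gives -24, -21, -3, 0, -15, -6; average -11.5.
Observing V_3=-2 restricts to units where V_3's equation naturally yields -2: V_1 ∈ {7, 6}. In that subpopulation V_4 = -24, -21, mean -22.5.
Difference = -11.5 − (-22.5) = 11.

11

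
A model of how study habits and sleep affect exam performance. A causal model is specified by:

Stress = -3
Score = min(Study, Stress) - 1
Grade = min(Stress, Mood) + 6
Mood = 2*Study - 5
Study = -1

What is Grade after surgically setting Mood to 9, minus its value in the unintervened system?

Intervening sets Mood = 9 and removes its equation (Mood = 2*Study - 5).
Grade = min(Stress, Mood) + 6  [with Stress=-3, Mood=9]  = 3
Without intervention: Mood = 2*Study - 5  [with Study=-1]  = -7; Grade = min(Stress, Mood) + 6  [with Stress=-3, Mood=-7]  = -1.
Change = 3 − (-1) = 4.

4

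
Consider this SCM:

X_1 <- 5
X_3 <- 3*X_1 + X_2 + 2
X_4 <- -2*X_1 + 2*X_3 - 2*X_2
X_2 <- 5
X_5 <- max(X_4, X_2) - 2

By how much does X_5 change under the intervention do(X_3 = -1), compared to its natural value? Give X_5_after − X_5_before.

do(X_3=-1) replaces the equation X_3 <- 3*X_1 + X_2 + 2 with the constant X_3 = -1.
X_4 = -2*X_1 + 2*X_3 - 2*X_2  [with X_1=5, X_3=-1, X_2=5]  = -22
X_5 = max(X_4, X_2) - 2  [with X_4=-22, X_2=5]  = 3
Without intervention: X_3 = 3*X_1 + X_2 + 2  [with X_1=5, X_2=5]  = 22; X_4 = -2*X_1 + 2*X_3 - 2*X_2  [with X_1=5, X_3=22, X_2=5]  = 24; X_5 = max(X_4, X_2) - 2  [with X_4=24, X_2=5]  = 22.
Change = 3 − 22 = -19.

-19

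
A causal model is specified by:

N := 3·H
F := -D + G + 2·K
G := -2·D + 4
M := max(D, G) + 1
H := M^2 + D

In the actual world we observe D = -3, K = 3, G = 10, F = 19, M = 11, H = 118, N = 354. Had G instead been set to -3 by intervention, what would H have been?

1

The intervention breaks the incoming arrows to G: G := -2·D + 4 no longer applies, and G = -3.
M = max(D, G) + 1  [with D=-3, G=-3]  = -2
H = M^2 + D  [with M=-2, D=-3]  = 1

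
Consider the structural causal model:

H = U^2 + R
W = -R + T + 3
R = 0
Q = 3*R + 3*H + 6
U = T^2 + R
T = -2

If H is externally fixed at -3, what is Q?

Intervening sets H = -3 and removes its equation (H = U^2 + R).
Q = 3*R + 3*H + 6  [with R=0, H=-3]  = -3

-3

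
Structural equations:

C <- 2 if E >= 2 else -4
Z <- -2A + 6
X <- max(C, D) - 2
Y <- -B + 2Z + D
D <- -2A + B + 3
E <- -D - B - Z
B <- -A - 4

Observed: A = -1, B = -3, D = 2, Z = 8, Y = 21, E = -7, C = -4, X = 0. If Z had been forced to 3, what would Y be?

Intervening sets Z = 3 and removes its equation (Z <- -2A + 6).
B = -A - 4  [with A=-1]  = -3
D = -2A + B + 3  [with A=-1, B=-3]  = 2
Y = -B + 2Z + D  [with B=-3, Z=3, D=2]  = 11

11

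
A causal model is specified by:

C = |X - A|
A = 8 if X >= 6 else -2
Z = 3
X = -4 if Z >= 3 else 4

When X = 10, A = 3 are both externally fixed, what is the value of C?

7

Setting X = 10, A = 3 by intervention discards those variables' equations.
C = |X - A|  [with X=10, A=3]  = 7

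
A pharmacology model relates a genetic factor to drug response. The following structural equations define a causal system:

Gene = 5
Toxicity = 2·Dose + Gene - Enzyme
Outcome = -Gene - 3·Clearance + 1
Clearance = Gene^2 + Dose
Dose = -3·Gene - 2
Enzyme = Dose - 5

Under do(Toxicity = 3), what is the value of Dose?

The intervention breaks the incoming arrows to Toxicity: Toxicity = 2·Dose + Gene - Enzyme no longer applies, and Toxicity = 3.
Since Dose is not a descendant of the intervened variable, it is unaffected.
Dose = -3·Gene - 2  [with Gene=5]  = -17

-17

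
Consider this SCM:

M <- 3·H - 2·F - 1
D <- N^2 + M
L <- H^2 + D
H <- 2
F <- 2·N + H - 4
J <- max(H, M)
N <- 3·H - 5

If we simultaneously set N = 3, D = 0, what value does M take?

The joint intervention fixes N = 3, D = 0, removing each variable's own equation.
F = 2·N + H - 4  [with N=3, H=2]  = 4
M = 3·H - 2·F - 1  [with H=2, F=4]  = -3

-3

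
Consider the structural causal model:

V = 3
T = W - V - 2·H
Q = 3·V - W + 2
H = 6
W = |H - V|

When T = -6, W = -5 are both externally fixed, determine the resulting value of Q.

The joint intervention fixes T = -6, W = -5, removing each variable's own equation.
Q = 3·V - W + 2  [with V=3, W=-5]  = 16

16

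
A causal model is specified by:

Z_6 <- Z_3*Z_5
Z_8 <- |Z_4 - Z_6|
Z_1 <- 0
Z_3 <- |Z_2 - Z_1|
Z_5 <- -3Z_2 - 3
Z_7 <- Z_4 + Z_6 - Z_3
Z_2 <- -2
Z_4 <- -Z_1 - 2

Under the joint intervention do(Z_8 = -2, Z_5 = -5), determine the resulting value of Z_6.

-10

Under do(Z_8 = -2, Z_5 = -5), each intervened variable's structural equation is replaced by its fixed value.
Z_3 = |Z_2 - Z_1|  [with Z_2=-2, Z_1=0]  = 2
Z_6 = Z_3*Z_5  [with Z_3=2, Z_5=-5]  = -10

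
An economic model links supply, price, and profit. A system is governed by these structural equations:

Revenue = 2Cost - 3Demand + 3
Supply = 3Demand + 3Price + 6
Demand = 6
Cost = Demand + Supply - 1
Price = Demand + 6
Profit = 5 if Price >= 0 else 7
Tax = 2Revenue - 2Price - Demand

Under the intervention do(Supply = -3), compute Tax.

The intervention breaks the incoming arrows to Supply: Supply = 3Demand + 3Price + 6 no longer applies, and Supply = -3.
Price = Demand + 6  [with Demand=6]  = 12
Cost = Demand + Supply - 1  [with Demand=6, Supply=-3]  = 2
Revenue = 2Cost - 3Demand + 3  [with Cost=2, Demand=6]  = -11
Tax = 2Revenue - 2Price - Demand  [with Revenue=-11, Price=12, Demand=6]  = -52

-52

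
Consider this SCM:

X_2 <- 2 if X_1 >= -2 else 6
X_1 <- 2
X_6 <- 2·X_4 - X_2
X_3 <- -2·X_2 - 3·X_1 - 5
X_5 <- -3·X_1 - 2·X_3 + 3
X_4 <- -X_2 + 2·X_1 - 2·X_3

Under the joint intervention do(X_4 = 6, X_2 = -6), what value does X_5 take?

The joint intervention fixes X_4 = 6, X_2 = -6, removing each variable's own equation.
X_3 = -2·X_2 - 3·X_1 - 5  [with X_2=-6, X_1=2]  = 1
X_5 = -3·X_1 - 2·X_3 + 3  [with X_1=2, X_3=1]  = -5

-5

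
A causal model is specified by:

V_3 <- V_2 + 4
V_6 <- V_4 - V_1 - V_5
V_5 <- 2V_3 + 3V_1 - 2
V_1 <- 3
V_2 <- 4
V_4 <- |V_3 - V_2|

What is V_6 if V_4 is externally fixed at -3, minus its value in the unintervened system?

-7

Under do(V_4=-3), the mechanism V_4 <- |V_3 - V_2| is discarded; V_4 is fixed at -3.
V_3 = V_2 + 4  [with V_2=4]  = 8
V_5 = 2V_3 + 3V_1 - 2  [with V_3=8, V_1=3]  = 23
V_6 = V_4 - V_1 - V_5  [with V_4=-3, V_1=3, V_5=23]  = -29
Without intervention: V_3 = V_2 + 4  [with V_2=4]  = 8; V_4 = |V_3 - V_2|  [with V_3=8, V_2=4]  = 4; V_5 = 2V_3 + 3V_1 - 2  [with V_3=8, V_1=3]  = 23; V_6 = V_4 - V_1 - V_5  [with V_4=4, V_1=3, V_5=23]  = -22.
Change = -29 − (-22) = -7.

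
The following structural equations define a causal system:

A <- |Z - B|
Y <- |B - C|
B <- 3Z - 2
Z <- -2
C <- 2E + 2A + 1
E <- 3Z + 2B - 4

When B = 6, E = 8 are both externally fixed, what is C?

Under do(B = 6, E = 8), each intervened variable's structural equation is replaced by its fixed value.
A = |Z - B|  [with Z=-2, B=6]  = 8
C = 2E + 2A + 1  [with E=8, A=8]  = 33

33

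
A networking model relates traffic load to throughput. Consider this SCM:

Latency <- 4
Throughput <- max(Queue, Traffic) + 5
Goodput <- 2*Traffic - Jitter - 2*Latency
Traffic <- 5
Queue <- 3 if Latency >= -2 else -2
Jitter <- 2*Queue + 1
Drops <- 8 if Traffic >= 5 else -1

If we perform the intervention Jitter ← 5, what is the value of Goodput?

-3

Under do(Jitter=5), the mechanism Jitter <- 2*Queue + 1 is discarded; Jitter is fixed at 5.
Goodput = 2*Traffic - Jitter - 2*Latency  [with Traffic=5, Jitter=5, Latency=4]  = -3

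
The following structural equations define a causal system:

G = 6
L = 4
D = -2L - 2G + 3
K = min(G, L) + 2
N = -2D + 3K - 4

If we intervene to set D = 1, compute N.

12

do(D=1) replaces the equation D = -2L - 2G + 3 with the constant D = 1.
K = min(G, L) + 2  [with G=6, L=4]  = 6
N = -2D + 3K - 4  [with D=1, K=6]  = 12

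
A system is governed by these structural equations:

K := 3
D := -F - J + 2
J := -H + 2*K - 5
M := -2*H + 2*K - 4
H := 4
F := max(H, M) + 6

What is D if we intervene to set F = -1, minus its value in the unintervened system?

11

The intervention breaks the incoming arrows to F: F := max(H, M) + 6 no longer applies, and F = -1.
J = -H + 2*K - 5  [with H=4, K=3]  = -3
D = -F - J + 2  [with F=-1, J=-3]  = 6
Without intervention: J = -H + 2*K - 5  [with H=4, K=3]  = -3; M = -2*H + 2*K - 4  [with H=4, K=3]  = -6; F = max(H, M) + 6  [with H=4, M=-6]  = 10; D = -F - J + 2  [with F=10, J=-3]  = -5.
Change = 6 − (-5) = 11.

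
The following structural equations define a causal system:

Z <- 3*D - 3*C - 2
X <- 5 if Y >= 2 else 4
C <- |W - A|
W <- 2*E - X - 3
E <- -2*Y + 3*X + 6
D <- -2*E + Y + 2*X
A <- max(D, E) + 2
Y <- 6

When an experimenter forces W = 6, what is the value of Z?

-23

do(W=6) replaces the equation W <- 2*E - X - 3 with the constant W = 6.
X = 5 if Y >= 2 else 4  [with Y=6]  = 5
E = -2*Y + 3*X + 6  [with Y=6, X=5]  = 9
D = -2*E + Y + 2*X  [with E=9, Y=6, X=5]  = -2
A = max(D, E) + 2  [with D=-2, E=9]  = 11
C = |W - A|  [with W=6, A=11]  = 5
Z = 3*D - 3*C - 2  [with D=-2, C=5]  = -23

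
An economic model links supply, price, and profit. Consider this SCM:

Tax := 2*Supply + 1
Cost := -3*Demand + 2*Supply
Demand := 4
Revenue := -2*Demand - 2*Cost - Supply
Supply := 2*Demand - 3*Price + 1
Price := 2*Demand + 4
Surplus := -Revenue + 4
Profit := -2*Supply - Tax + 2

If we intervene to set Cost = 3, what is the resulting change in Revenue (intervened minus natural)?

-138

Intervening sets Cost = 3 and removes its equation (Cost := -3*Demand + 2*Supply).
Price = 2*Demand + 4  [with Demand=4]  = 12
Supply = 2*Demand - 3*Price + 1  [with Demand=4, Price=12]  = -27
Revenue = -2*Demand - 2*Cost - Supply  [with Demand=4, Cost=3, Supply=-27]  = 13
Without intervention: Price = 2*Demand + 4  [with Demand=4]  = 12; Supply = 2*Demand - 3*Price + 1  [with Demand=4, Price=12]  = -27; Cost = -3*Demand + 2*Supply  [with Demand=4, Supply=-27]  = -66; Revenue = -2*Demand - 2*Cost - Supply  [with Demand=4, Cost=-66, Supply=-27]  = 151.
Change = 13 − 151 = -138.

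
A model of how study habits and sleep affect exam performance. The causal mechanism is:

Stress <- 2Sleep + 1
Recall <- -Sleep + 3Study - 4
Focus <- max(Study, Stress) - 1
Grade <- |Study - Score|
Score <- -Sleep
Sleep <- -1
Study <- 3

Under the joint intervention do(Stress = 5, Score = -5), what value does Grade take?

Under do(Stress = 5, Score = -5), each intervened variable's structural equation is replaced by its fixed value.
Grade = |Study - Score|  [with Study=3, Score=-5]  = 8

8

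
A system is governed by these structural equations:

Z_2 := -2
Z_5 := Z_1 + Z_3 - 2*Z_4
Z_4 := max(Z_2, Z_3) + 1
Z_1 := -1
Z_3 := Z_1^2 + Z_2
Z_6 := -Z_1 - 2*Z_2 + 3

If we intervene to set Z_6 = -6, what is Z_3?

do(Z_6=-6) replaces the equation Z_6 := -Z_1 - 2*Z_2 + 3 with the constant Z_6 = -6.
Z_3 is not downstream of the intervention, so its value is determined by the original equations.
Z_3 = Z_1^2 + Z_2  [with Z_1=-1, Z_2=-2]  = -1

-1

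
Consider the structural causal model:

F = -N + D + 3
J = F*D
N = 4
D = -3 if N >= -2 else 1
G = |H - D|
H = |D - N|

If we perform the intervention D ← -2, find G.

do(D=-2) replaces the equation D = -3 if N >= -2 else 1 with the constant D = -2.
H = |D - N|  [with D=-2, N=4]  = 6
G = |H - D|  [with H=6, D=-2]  = 8

8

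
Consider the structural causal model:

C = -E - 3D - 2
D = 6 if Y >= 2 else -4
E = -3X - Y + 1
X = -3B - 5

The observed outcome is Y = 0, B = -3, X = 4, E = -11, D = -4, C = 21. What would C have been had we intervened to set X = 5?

24

The intervention breaks the incoming arrows to X: X = -3B - 5 no longer applies, and X = 5.
E = -3X - Y + 1  [with X=5, Y=0]  = -14
D = 6 if Y >= 2 else -4  [with Y=0]  = -4
C = -E - 3D - 2  [with E=-14, D=-4]  = 24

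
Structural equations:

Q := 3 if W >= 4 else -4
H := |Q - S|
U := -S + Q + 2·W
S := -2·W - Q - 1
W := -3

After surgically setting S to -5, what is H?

The intervention breaks the incoming arrows to S: S := -2·W - Q - 1 no longer applies, and S = -5.
Q = 3 if W >= 4 else -4  [with W=-3]  = -4
H = |Q - S|  [with Q=-4, S=-5]  = 1

1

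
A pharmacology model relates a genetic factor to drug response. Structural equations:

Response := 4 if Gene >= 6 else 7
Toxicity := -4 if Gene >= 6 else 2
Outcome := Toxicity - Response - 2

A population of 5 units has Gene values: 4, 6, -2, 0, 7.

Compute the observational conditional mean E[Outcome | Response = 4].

-10

Conditioning on Response=4 selects the 2 unit(s) with Gene ∈ {6, 7}. Their Outcome values: -10, -10. Mean = -10.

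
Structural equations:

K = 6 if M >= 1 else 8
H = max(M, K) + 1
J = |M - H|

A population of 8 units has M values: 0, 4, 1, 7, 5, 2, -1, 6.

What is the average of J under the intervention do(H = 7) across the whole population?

The intervention sets H=7 in all 8 units regardless of M. Recomputing J per unit gives 7, 3, 6, 0, 2, 5, 8, 1; average 4.

4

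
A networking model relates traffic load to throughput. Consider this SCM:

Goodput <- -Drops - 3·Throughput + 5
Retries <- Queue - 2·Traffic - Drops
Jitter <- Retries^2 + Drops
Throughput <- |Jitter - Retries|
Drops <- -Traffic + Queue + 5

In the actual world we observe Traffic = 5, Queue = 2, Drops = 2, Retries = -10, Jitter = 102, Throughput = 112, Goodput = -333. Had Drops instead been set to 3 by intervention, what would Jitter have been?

124

do(Drops=3) replaces the equation Drops <- -Traffic + Queue + 5 with the constant Drops = 3.
Retries = Queue - 2·Traffic - Drops  [with Queue=2, Traffic=5, Drops=3]  = -11
Jitter = Retries^2 + Drops  [with Retries=-11, Drops=3]  = 124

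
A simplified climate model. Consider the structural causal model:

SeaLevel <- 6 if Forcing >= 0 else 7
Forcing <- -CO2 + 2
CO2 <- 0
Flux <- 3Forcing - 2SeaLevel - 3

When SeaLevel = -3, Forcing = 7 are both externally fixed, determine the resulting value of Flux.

The joint intervention fixes SeaLevel = -3, Forcing = 7, removing each variable's own equation.
Flux = 3Forcing - 2SeaLevel - 3  [with Forcing=7, SeaLevel=-3]  = 24

24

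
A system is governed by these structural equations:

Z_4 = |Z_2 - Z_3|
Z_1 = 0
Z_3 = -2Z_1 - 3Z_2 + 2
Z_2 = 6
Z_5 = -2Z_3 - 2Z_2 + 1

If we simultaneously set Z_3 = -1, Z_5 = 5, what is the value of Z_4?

7

The joint intervention fixes Z_3 = -1, Z_5 = 5, removing each variable's own equation.
Z_4 = |Z_2 - Z_3|  [with Z_2=6, Z_3=-1]  = 7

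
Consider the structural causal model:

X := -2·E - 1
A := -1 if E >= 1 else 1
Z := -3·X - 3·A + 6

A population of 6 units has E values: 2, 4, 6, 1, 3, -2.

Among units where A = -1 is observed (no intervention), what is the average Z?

Conditioning on A=-1 selects the 5 unit(s) with E ∈ {2, 4, 6, 1, 3}. Their Z values: 24, 36, 48, 18, 30. Mean = 31.2.

31.2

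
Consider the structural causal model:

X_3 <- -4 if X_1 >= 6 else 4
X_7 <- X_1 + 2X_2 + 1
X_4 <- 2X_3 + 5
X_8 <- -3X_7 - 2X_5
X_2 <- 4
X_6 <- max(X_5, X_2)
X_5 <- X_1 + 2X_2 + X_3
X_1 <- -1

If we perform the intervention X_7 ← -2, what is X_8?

do(X_7=-2) replaces the equation X_7 <- X_1 + 2X_2 + 1 with the constant X_7 = -2.
X_3 = -4 if X_1 >= 6 else 4  [with X_1=-1]  = 4
X_5 = X_1 + 2X_2 + X_3  [with X_1=-1, X_2=4, X_3=4]  = 11
X_8 = -3X_7 - 2X_5  [with X_7=-2, X_5=11]  = -16

-16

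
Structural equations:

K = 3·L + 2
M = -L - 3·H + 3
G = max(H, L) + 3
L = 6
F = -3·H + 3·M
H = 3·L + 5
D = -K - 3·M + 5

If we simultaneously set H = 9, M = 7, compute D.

-36

Under do(H = 9, M = 7), each intervened variable's structural equation is replaced by its fixed value.
K = 3·L + 2  [with L=6]  = 20
D = -K - 3·M + 5  [with K=20, M=7]  = -36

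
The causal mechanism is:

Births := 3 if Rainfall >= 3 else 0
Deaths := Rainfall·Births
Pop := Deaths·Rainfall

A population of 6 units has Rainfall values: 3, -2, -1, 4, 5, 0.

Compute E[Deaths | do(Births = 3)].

4.5

Every unit gets Births=3 under the intervention. Deaths values become 9, -6, -3, 12, 15, 0; E[Deaths|do(Births=3)] = 4.5.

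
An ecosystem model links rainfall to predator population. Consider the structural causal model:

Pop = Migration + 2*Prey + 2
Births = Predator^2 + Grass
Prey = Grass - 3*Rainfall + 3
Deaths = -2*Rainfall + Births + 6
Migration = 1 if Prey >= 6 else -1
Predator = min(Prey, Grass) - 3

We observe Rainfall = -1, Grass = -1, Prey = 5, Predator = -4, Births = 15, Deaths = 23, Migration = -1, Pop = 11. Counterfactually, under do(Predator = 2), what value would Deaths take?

11

Under do(Predator=2), the mechanism Predator = min(Prey, Grass) - 3 is discarded; Predator is fixed at 2.
Births = Predator^2 + Grass  [with Predator=2, Grass=-1]  = 3
Deaths = -2*Rainfall + Births + 6  [with Rainfall=-1, Births=3]  = 11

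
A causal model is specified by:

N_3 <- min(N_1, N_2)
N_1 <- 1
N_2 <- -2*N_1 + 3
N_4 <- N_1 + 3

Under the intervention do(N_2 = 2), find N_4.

Under do(N_2=2), the mechanism N_2 <- -2*N_1 + 3 is discarded; N_2 is fixed at 2.
Since N_4 is not a descendant of the intervened variable, it is unaffected.
N_4 = N_1 + 3  [with N_1=1]  = 4

4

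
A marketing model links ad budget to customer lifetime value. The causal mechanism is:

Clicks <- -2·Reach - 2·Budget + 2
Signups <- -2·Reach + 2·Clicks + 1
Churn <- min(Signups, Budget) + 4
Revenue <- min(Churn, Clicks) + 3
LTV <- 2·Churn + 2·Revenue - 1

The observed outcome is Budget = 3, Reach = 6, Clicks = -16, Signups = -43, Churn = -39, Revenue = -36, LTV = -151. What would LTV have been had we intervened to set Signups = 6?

-13

The intervention breaks the incoming arrows to Signups: Signups <- -2·Reach + 2·Clicks + 1 no longer applies, and Signups = 6.
Clicks = -2·Reach - 2·Budget + 2  [with Reach=6, Budget=3]  = -16
Churn = min(Signups, Budget) + 4  [with Signups=6, Budget=3]  = 7
Revenue = min(Churn, Clicks) + 3  [with Churn=7, Clicks=-16]  = -13
LTV = 2·Churn + 2·Revenue - 1  [with Churn=7, Revenue=-13]  = -13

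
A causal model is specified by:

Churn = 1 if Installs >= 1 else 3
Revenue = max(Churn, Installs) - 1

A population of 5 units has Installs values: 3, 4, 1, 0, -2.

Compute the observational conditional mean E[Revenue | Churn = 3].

Observing Churn=3 restricts to units where Churn's equation naturally yields 3: Installs ∈ {0, -2}. In that subpopulation Revenue = 2, 2, mean 2.

2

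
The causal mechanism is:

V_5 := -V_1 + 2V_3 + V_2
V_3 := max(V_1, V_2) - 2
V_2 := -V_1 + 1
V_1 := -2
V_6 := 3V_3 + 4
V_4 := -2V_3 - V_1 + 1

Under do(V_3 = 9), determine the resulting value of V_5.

do(V_3=9) replaces the equation V_3 := max(V_1, V_2) - 2 with the constant V_3 = 9.
V_2 = -V_1 + 1  [with V_1=-2]  = 3
V_5 = -V_1 + 2V_3 + V_2  [with V_1=-2, V_3=9, V_2=3]  = 23

23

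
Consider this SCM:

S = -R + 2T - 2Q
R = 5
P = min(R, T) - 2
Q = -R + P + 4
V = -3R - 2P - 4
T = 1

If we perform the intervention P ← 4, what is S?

-9

do(P=4) replaces the equation P = min(R, T) - 2 with the constant P = 4.
Q = -R + P + 4  [with R=5, P=4]  = 3
S = -R + 2T - 2Q  [with R=5, T=1, Q=3]  = -9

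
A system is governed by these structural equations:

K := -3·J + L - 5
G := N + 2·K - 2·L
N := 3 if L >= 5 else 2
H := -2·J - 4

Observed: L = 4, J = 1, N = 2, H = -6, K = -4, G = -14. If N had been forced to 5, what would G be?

-11

The intervention breaks the incoming arrows to N: N := 3 if L >= 5 else 2 no longer applies, and N = 5.
K = -3·J + L - 5  [with J=1, L=4]  = -4
G = N + 2·K - 2·L  [with N=5, K=-4, L=4]  = -11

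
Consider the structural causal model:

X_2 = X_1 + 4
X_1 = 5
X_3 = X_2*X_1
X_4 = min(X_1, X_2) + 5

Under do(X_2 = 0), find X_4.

Under do(X_2=0), the mechanism X_2 = X_1 + 4 is discarded; X_2 is fixed at 0.
X_4 = min(X_1, X_2) + 5  [with X_1=5, X_2=0]  = 5

5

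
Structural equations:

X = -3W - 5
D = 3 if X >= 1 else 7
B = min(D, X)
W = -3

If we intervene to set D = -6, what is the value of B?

-6

The intervention breaks the incoming arrows to D: D = 3 if X >= 1 else 7 no longer applies, and D = -6.
X = -3W - 5  [with W=-3]  = 4
B = min(D, X)  [with D=-6, X=4]  = -6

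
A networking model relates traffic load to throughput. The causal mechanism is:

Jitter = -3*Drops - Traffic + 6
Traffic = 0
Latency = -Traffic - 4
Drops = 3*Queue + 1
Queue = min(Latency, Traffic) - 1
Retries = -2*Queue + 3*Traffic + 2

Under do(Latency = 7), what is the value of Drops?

Under do(Latency=7), the mechanism Latency = -Traffic - 4 is discarded; Latency is fixed at 7.
Queue = min(Latency, Traffic) - 1  [with Latency=7, Traffic=0]  = -1
Drops = 3*Queue + 1  [with Queue=-1]  = -2

-2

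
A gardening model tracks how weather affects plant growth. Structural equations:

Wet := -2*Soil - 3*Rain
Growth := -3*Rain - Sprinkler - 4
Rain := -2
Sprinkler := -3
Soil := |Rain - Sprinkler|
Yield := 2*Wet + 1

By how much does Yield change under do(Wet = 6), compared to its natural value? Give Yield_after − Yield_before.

4

Under do(Wet=6), the mechanism Wet := -2*Soil - 3*Rain is discarded; Wet is fixed at 6.
Yield = 2*Wet + 1  [with Wet=6]  = 13
Without intervention: Soil = |Rain - Sprinkler|  [with Rain=-2, Sprinkler=-3]  = 1; Wet = -2*Soil - 3*Rain  [with Soil=1, Rain=-2]  = 4; Yield = 2*Wet + 1  [with Wet=4]  = 9.
Change = 13 − 9 = 4.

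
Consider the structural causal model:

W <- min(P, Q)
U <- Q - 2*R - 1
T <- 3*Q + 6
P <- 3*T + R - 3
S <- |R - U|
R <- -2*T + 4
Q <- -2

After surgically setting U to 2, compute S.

2

Under do(U=2), the mechanism U <- Q - 2*R - 1 is discarded; U is fixed at 2.
T = 3*Q + 6  [with Q=-2]  = 0
R = -2*T + 4  [with T=0]  = 4
S = |R - U|  [with R=4, U=2]  = 2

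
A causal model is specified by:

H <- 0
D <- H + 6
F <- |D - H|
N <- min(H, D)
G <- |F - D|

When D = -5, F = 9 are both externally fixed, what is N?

-5

Setting D = -5, F = 9 by intervention discards those variables' equations.
N = min(H, D)  [with H=0, D=-5]  = -5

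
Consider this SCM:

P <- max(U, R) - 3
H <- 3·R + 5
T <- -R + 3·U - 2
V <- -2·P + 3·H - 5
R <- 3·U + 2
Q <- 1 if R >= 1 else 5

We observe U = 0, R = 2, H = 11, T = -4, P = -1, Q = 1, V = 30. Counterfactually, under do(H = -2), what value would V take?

The intervention breaks the incoming arrows to H: H <- 3·R + 5 no longer applies, and H = -2.
R = 3·U + 2  [with U=0]  = 2
P = max(U, R) - 3  [with U=0, R=2]  = -1
V = -2·P + 3·H - 5  [with P=-1, H=-2]  = -9

-9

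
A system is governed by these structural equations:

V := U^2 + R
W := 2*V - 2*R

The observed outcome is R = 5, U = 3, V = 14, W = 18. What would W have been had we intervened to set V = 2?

The intervention breaks the incoming arrows to V: V := U^2 + R no longer applies, and V = 2.
W = 2*V - 2*R  [with V=2, R=5]  = -6

-6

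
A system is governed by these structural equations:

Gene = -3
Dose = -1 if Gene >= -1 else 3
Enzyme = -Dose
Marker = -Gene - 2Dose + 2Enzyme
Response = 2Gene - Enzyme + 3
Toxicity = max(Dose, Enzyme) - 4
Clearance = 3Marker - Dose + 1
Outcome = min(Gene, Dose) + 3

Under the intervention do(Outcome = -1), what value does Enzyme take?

-3

Under do(Outcome=-1), the mechanism Outcome = min(Gene, Dose) + 3 is discarded; Outcome is fixed at -1.
No directed path runs from Outcome to Enzyme, so Enzyme keeps its natural value.
Dose = -1 if Gene >= -1 else 3  [with Gene=-3]  = 3
Enzyme = -Dose  [with Dose=3]  = -3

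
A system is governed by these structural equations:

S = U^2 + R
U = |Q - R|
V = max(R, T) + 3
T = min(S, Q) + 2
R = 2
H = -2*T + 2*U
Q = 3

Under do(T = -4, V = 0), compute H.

10

Under do(T = -4, V = 0), each intervened variable's structural equation is replaced by its fixed value.
U = |Q - R|  [with Q=3, R=2]  = 1
H = -2*T + 2*U  [with T=-4, U=1]  = 10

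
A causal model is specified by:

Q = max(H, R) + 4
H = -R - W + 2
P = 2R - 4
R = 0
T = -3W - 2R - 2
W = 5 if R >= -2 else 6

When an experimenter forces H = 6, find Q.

Under do(H=6), the mechanism H = -R - W + 2 is discarded; H is fixed at 6.
Q = max(H, R) + 4  [with H=6, R=0]  = 10

10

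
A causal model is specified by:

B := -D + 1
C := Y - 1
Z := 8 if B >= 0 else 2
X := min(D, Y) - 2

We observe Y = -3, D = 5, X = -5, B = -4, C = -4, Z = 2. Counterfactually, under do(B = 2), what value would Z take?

Under do(B=2), the mechanism B := -D + 1 is discarded; B is fixed at 2.
Z = 8 if B >= 0 else 2  [with B=2]  = 8

8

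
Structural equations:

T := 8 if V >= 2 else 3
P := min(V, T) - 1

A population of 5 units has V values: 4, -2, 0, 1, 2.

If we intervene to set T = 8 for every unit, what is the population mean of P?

0

Under do(T=8), T's equation is replaced by T=8 for every unit. Per-unit P: 3, -3, -1, 0, 1. Mean = 0.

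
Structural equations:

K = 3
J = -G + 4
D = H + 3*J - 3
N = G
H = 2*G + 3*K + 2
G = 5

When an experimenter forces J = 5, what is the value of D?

The intervention breaks the incoming arrows to J: J = -G + 4 no longer applies, and J = 5.
H = 2*G + 3*K + 2  [with G=5, K=3]  = 21
D = H + 3*J - 3  [with H=21, J=5]  = 33

33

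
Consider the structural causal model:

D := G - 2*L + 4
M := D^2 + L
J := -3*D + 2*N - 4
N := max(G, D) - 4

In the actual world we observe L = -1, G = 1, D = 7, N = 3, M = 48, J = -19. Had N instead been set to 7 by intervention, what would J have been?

Under do(N=7), the mechanism N := max(G, D) - 4 is discarded; N is fixed at 7.
D = G - 2*L + 4  [with G=1, L=-1]  = 7
J = -3*D + 2*N - 4  [with D=7, N=7]  = -11

-11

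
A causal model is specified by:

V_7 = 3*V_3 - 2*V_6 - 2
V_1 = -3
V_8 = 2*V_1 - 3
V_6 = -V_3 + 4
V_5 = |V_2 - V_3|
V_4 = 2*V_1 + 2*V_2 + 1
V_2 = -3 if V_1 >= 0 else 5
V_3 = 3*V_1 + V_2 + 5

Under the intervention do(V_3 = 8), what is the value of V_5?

3

do(V_3=8) replaces the equation V_3 = 3*V_1 + V_2 + 5 with the constant V_3 = 8.
V_2 = -3 if V_1 >= 0 else 5  [with V_1=-3]  = 5
V_5 = |V_2 - V_3|  [with V_2=5, V_3=8]  = 3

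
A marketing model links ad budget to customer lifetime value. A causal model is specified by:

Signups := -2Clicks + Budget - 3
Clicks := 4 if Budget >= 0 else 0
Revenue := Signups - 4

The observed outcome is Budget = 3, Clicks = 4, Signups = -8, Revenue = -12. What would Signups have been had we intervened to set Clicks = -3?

The intervention breaks the incoming arrows to Clicks: Clicks := 4 if Budget >= 0 else 0 no longer applies, and Clicks = -3.
Signups = -2Clicks + Budget - 3  [with Clicks=-3, Budget=3]  = 6

6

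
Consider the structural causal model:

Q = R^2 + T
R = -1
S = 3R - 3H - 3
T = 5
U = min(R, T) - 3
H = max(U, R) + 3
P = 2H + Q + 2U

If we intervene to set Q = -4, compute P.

Intervening sets Q = -4 and removes its equation (Q = R^2 + T).
U = min(R, T) - 3  [with R=-1, T=5]  = -4
H = max(U, R) + 3  [with U=-4, R=-1]  = 2
P = 2H + Q + 2U  [with H=2, Q=-4, U=-4]  = -8

-8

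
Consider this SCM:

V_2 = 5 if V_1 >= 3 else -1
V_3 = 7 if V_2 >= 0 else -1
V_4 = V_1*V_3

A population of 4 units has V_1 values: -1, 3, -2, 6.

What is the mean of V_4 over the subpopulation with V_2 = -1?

Observing V_2=-1 restricts to units where V_2's equation naturally yields -1: V_1 ∈ {-1, -2}. In that subpopulation V_4 = 1, 2, mean 1.5.

1.5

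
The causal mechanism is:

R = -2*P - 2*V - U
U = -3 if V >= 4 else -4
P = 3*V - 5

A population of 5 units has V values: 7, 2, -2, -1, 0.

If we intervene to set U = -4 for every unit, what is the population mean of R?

Under do(U=-4), U's equation is replaced by U=-4 for every unit. Per-unit R: -42, -2, 30, 22, 14. Mean = 4.4.

4.4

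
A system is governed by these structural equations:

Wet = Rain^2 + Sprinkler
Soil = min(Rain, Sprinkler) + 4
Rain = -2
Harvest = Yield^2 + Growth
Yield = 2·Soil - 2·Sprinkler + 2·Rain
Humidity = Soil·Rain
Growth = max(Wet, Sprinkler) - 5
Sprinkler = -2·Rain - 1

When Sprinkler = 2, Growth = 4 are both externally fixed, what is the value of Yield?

The joint intervention fixes Sprinkler = 2, Growth = 4, removing each variable's own equation.
Soil = min(Rain, Sprinkler) + 4  [with Rain=-2, Sprinkler=2]  = 2
Yield = 2·Soil - 2·Sprinkler + 2·Rain  [with Soil=2, Sprinkler=2, Rain=-2]  = -4

-4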